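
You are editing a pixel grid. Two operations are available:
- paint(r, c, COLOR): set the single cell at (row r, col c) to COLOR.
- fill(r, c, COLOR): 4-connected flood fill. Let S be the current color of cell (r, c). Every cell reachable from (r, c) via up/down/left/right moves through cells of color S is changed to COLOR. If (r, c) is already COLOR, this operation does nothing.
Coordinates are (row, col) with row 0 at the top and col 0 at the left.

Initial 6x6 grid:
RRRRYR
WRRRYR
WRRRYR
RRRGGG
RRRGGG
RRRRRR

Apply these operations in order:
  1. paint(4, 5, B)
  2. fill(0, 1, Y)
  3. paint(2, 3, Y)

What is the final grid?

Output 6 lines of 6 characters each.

After op 1 paint(4,5,B):
RRRRYR
WRRRYR
WRRRYR
RRRGGG
RRRGGB
RRRRRR
After op 2 fill(0,1,Y) [22 cells changed]:
YYYYYR
WYYYYR
WYYYYR
YYYGGG
YYYGGB
YYYYYY
After op 3 paint(2,3,Y):
YYYYYR
WYYYYR
WYYYYR
YYYGGG
YYYGGB
YYYYYY

Answer: YYYYYR
WYYYYR
WYYYYR
YYYGGG
YYYGGB
YYYYYY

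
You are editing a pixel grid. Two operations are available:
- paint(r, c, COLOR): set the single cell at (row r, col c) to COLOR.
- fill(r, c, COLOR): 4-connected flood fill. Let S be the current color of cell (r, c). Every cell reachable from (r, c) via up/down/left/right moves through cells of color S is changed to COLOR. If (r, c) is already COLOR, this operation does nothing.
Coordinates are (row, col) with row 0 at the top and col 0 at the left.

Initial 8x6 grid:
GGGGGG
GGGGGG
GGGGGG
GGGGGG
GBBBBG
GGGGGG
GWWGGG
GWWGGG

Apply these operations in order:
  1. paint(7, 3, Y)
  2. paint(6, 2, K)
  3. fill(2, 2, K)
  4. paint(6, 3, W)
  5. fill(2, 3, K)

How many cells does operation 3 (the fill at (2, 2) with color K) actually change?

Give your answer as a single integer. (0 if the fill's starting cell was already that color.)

After op 1 paint(7,3,Y):
GGGGGG
GGGGGG
GGGGGG
GGGGGG
GBBBBG
GGGGGG
GWWGGG
GWWYGG
After op 2 paint(6,2,K):
GGGGGG
GGGGGG
GGGGGG
GGGGGG
GBBBBG
GGGGGG
GWKGGG
GWWYGG
After op 3 fill(2,2,K) [39 cells changed]:
KKKKKK
KKKKKK
KKKKKK
KKKKKK
KBBBBK
KKKKKK
KWKKKK
KWWYKK

Answer: 39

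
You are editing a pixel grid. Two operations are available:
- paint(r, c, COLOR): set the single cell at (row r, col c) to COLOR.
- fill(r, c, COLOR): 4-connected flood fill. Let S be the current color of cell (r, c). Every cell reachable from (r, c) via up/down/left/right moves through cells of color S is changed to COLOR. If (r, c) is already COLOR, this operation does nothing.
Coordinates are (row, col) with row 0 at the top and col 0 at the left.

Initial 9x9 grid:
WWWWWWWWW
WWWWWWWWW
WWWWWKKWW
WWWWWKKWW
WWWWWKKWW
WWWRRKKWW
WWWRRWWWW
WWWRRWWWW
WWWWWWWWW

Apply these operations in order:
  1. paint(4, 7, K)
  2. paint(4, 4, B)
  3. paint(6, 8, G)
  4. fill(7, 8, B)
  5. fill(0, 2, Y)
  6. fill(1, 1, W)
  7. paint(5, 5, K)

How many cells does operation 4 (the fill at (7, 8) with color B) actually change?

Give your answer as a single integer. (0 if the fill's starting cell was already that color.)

Answer: 64

Derivation:
After op 1 paint(4,7,K):
WWWWWWWWW
WWWWWWWWW
WWWWWKKWW
WWWWWKKWW
WWWWWKKKW
WWWRRKKWW
WWWRRWWWW
WWWRRWWWW
WWWWWWWWW
After op 2 paint(4,4,B):
WWWWWWWWW
WWWWWWWWW
WWWWWKKWW
WWWWWKKWW
WWWWBKKKW
WWWRRKKWW
WWWRRWWWW
WWWRRWWWW
WWWWWWWWW
After op 3 paint(6,8,G):
WWWWWWWWW
WWWWWWWWW
WWWWWKKWW
WWWWWKKWW
WWWWBKKKW
WWWRRKKWW
WWWRRWWWG
WWWRRWWWW
WWWWWWWWW
After op 4 fill(7,8,B) [64 cells changed]:
BBBBBBBBB
BBBBBBBBB
BBBBBKKBB
BBBBBKKBB
BBBBBKKKB
BBBRRKKBB
BBBRRBBBG
BBBRRBBBB
BBBBBBBBB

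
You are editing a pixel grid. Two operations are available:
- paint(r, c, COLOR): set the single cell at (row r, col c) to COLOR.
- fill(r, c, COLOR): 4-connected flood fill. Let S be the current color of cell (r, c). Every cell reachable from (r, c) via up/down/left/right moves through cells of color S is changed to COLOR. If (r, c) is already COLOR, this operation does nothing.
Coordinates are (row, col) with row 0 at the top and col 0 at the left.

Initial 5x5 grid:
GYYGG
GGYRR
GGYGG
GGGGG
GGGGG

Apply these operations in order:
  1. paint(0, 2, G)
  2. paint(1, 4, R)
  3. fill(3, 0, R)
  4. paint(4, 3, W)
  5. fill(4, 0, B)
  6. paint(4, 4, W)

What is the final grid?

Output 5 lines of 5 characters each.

After op 1 paint(0,2,G):
GYGGG
GGYRR
GGYGG
GGGGG
GGGGG
After op 2 paint(1,4,R):
GYGGG
GGYRR
GGYGG
GGGGG
GGGGG
After op 3 fill(3,0,R) [17 cells changed]:
RYGGG
RRYRR
RRYRR
RRRRR
RRRRR
After op 4 paint(4,3,W):
RYGGG
RRYRR
RRYRR
RRRRR
RRRWR
After op 5 fill(4,0,B) [18 cells changed]:
BYGGG
BBYBB
BBYBB
BBBBB
BBBWB
After op 6 paint(4,4,W):
BYGGG
BBYBB
BBYBB
BBBBB
BBBWW

Answer: BYGGG
BBYBB
BBYBB
BBBBB
BBBWW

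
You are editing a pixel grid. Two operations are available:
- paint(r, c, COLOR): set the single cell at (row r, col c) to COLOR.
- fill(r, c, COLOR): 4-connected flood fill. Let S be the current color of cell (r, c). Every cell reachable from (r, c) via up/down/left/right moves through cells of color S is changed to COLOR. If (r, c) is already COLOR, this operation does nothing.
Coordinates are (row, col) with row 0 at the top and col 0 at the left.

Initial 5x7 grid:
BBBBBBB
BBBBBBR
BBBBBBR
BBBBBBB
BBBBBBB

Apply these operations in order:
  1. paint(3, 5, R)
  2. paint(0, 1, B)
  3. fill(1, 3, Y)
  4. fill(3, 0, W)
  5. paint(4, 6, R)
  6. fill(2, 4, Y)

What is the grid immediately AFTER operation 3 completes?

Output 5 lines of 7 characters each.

Answer: YYYYYYY
YYYYYYR
YYYYYYR
YYYYYRY
YYYYYYY

Derivation:
After op 1 paint(3,5,R):
BBBBBBB
BBBBBBR
BBBBBBR
BBBBBRB
BBBBBBB
After op 2 paint(0,1,B):
BBBBBBB
BBBBBBR
BBBBBBR
BBBBBRB
BBBBBBB
After op 3 fill(1,3,Y) [32 cells changed]:
YYYYYYY
YYYYYYR
YYYYYYR
YYYYYRY
YYYYYYY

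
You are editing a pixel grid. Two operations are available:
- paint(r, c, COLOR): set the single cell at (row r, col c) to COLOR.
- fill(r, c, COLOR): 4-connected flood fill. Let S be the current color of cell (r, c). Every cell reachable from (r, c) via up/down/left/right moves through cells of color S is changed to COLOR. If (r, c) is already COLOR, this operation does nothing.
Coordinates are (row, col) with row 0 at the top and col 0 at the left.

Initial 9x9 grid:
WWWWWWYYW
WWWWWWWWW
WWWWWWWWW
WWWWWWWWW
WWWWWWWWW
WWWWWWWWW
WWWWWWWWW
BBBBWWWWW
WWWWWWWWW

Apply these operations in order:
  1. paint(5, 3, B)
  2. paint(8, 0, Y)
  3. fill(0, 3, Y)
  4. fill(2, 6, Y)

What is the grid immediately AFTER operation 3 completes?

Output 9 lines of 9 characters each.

Answer: YYYYYYYYY
YYYYYYYYY
YYYYYYYYY
YYYYYYYYY
YYYYYYYYY
YYYBYYYYY
YYYYYYYYY
BBBBYYYYY
YYYYYYYYY

Derivation:
After op 1 paint(5,3,B):
WWWWWWYYW
WWWWWWWWW
WWWWWWWWW
WWWWWWWWW
WWWWWWWWW
WWWBWWWWW
WWWWWWWWW
BBBBWWWWW
WWWWWWWWW
After op 2 paint(8,0,Y):
WWWWWWYYW
WWWWWWWWW
WWWWWWWWW
WWWWWWWWW
WWWWWWWWW
WWWBWWWWW
WWWWWWWWW
BBBBWWWWW
YWWWWWWWW
After op 3 fill(0,3,Y) [73 cells changed]:
YYYYYYYYY
YYYYYYYYY
YYYYYYYYY
YYYYYYYYY
YYYYYYYYY
YYYBYYYYY
YYYYYYYYY
BBBBYYYYY
YYYYYYYYY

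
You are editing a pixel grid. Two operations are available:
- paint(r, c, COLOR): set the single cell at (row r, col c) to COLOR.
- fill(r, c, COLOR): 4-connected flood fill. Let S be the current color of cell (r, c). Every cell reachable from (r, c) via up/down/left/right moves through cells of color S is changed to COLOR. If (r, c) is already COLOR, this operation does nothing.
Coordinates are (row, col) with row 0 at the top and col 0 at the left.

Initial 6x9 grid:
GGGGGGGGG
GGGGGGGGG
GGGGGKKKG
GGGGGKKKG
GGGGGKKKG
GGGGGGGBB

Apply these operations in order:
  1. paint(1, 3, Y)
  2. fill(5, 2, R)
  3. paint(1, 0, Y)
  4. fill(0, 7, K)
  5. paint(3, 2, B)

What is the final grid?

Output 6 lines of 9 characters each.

After op 1 paint(1,3,Y):
GGGGGGGGG
GGGYGGGGG
GGGGGKKKG
GGGGGKKKG
GGGGGKKKG
GGGGGGGBB
After op 2 fill(5,2,R) [42 cells changed]:
RRRRRRRRR
RRRYRRRRR
RRRRRKKKR
RRRRRKKKR
RRRRRKKKR
RRRRRRRBB
After op 3 paint(1,0,Y):
RRRRRRRRR
YRRYRRRRR
RRRRRKKKR
RRRRRKKKR
RRRRRKKKR
RRRRRRRBB
After op 4 fill(0,7,K) [41 cells changed]:
KKKKKKKKK
YKKYKKKKK
KKKKKKKKK
KKKKKKKKK
KKKKKKKKK
KKKKKKKBB
After op 5 paint(3,2,B):
KKKKKKKKK
YKKYKKKKK
KKKKKKKKK
KKBKKKKKK
KKKKKKKKK
KKKKKKKBB

Answer: KKKKKKKKK
YKKYKKKKK
KKKKKKKKK
KKBKKKKKK
KKKKKKKKK
KKKKKKKBB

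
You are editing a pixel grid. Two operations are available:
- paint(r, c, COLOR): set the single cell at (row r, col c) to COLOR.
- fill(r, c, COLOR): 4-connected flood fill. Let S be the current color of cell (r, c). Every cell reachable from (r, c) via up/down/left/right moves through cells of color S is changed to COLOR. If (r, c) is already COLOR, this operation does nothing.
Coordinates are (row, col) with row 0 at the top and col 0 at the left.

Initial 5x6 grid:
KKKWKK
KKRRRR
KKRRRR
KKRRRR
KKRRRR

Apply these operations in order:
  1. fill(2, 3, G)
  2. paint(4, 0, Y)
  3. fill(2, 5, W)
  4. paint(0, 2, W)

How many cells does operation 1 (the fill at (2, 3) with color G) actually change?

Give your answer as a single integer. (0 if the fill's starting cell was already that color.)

Answer: 16

Derivation:
After op 1 fill(2,3,G) [16 cells changed]:
KKKWKK
KKGGGG
KKGGGG
KKGGGG
KKGGGG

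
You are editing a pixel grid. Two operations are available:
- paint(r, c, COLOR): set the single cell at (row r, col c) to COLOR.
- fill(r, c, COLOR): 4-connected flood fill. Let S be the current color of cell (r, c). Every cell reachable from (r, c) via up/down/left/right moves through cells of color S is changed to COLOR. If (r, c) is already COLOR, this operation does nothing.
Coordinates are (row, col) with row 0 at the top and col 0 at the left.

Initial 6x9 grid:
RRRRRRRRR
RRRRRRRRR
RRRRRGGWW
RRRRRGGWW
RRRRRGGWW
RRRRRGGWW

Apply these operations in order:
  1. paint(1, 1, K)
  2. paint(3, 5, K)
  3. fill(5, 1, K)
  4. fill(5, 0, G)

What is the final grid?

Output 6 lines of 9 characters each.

Answer: GGGGGGGGG
GGGGGGGGG
GGGGGGGWW
GGGGGGGWW
GGGGGGGWW
GGGGGGGWW

Derivation:
After op 1 paint(1,1,K):
RRRRRRRRR
RKRRRRRRR
RRRRRGGWW
RRRRRGGWW
RRRRRGGWW
RRRRRGGWW
After op 2 paint(3,5,K):
RRRRRRRRR
RKRRRRRRR
RRRRRGGWW
RRRRRKGWW
RRRRRGGWW
RRRRRGGWW
After op 3 fill(5,1,K) [37 cells changed]:
KKKKKKKKK
KKKKKKKKK
KKKKKGGWW
KKKKKKGWW
KKKKKGGWW
KKKKKGGWW
After op 4 fill(5,0,G) [39 cells changed]:
GGGGGGGGG
GGGGGGGGG
GGGGGGGWW
GGGGGGGWW
GGGGGGGWW
GGGGGGGWW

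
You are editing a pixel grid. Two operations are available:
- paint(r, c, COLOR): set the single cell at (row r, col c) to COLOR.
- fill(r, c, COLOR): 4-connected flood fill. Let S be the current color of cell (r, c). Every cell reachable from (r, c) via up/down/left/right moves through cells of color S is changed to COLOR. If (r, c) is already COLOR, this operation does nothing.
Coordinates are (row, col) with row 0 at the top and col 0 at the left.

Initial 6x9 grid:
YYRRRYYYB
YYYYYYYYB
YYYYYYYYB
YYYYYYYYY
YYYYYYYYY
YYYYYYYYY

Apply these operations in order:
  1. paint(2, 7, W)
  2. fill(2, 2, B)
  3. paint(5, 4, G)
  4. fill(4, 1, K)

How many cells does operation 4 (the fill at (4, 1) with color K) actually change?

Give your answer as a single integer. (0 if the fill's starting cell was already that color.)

After op 1 paint(2,7,W):
YYRRRYYYB
YYYYYYYYB
YYYYYYYWB
YYYYYYYYY
YYYYYYYYY
YYYYYYYYY
After op 2 fill(2,2,B) [47 cells changed]:
BBRRRBBBB
BBBBBBBBB
BBBBBBBWB
BBBBBBBBB
BBBBBBBBB
BBBBBBBBB
After op 3 paint(5,4,G):
BBRRRBBBB
BBBBBBBBB
BBBBBBBWB
BBBBBBBBB
BBBBBBBBB
BBBBGBBBB
After op 4 fill(4,1,K) [49 cells changed]:
KKRRRKKKK
KKKKKKKKK
KKKKKKKWK
KKKKKKKKK
KKKKKKKKK
KKKKGKKKK

Answer: 49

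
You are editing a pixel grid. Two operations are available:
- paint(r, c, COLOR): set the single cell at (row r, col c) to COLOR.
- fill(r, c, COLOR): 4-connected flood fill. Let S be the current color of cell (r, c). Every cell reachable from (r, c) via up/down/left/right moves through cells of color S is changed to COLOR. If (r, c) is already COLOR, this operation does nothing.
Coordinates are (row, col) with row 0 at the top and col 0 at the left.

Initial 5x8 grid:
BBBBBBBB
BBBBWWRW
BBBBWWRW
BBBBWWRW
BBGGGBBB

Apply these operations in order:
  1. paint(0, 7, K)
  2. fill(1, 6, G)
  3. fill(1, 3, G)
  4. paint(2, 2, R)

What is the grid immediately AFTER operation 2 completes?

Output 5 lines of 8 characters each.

After op 1 paint(0,7,K):
BBBBBBBK
BBBBWWRW
BBBBWWRW
BBBBWWRW
BBGGGBBB
After op 2 fill(1,6,G) [3 cells changed]:
BBBBBBBK
BBBBWWGW
BBBBWWGW
BBBBWWGW
BBGGGBBB

Answer: BBBBBBBK
BBBBWWGW
BBBBWWGW
BBBBWWGW
BBGGGBBB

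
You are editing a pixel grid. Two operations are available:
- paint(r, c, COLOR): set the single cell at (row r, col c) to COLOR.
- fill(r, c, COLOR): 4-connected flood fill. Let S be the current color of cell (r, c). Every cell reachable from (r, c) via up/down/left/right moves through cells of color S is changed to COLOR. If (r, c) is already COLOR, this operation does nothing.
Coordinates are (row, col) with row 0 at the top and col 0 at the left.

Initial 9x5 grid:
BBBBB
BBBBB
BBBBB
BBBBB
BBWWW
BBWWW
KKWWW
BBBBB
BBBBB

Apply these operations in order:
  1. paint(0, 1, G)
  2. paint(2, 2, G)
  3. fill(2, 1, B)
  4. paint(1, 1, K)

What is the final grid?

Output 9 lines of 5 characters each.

Answer: BGBBB
BKBBB
BBGBB
BBBBB
BBWWW
BBWWW
KKWWW
BBBBB
BBBBB

Derivation:
After op 1 paint(0,1,G):
BGBBB
BBBBB
BBBBB
BBBBB
BBWWW
BBWWW
KKWWW
BBBBB
BBBBB
After op 2 paint(2,2,G):
BGBBB
BBBBB
BBGBB
BBBBB
BBWWW
BBWWW
KKWWW
BBBBB
BBBBB
After op 3 fill(2,1,B) [0 cells changed]:
BGBBB
BBBBB
BBGBB
BBBBB
BBWWW
BBWWW
KKWWW
BBBBB
BBBBB
After op 4 paint(1,1,K):
BGBBB
BKBBB
BBGBB
BBBBB
BBWWW
BBWWW
KKWWW
BBBBB
BBBBB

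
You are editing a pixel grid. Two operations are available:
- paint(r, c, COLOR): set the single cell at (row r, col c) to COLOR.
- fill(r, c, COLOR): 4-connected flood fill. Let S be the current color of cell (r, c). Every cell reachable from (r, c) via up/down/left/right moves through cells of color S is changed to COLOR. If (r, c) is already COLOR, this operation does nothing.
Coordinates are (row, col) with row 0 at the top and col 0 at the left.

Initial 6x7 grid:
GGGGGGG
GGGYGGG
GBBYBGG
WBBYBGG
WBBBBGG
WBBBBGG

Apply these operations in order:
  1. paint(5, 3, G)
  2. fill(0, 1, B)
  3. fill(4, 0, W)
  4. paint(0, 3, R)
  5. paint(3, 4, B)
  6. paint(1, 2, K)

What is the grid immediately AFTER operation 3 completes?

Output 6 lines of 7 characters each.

Answer: BBBBBBB
BBBYBBB
BBBYBBB
WBBYBBB
WBBBBBB
WBBGBBB

Derivation:
After op 1 paint(5,3,G):
GGGGGGG
GGGYGGG
GBBYBGG
WBBYBGG
WBBBBGG
WBBGBGG
After op 2 fill(0,1,B) [22 cells changed]:
BBBBBBB
BBBYBBB
BBBYBBB
WBBYBBB
WBBBBBB
WBBGBBB
After op 3 fill(4,0,W) [0 cells changed]:
BBBBBBB
BBBYBBB
BBBYBBB
WBBYBBB
WBBBBBB
WBBGBBB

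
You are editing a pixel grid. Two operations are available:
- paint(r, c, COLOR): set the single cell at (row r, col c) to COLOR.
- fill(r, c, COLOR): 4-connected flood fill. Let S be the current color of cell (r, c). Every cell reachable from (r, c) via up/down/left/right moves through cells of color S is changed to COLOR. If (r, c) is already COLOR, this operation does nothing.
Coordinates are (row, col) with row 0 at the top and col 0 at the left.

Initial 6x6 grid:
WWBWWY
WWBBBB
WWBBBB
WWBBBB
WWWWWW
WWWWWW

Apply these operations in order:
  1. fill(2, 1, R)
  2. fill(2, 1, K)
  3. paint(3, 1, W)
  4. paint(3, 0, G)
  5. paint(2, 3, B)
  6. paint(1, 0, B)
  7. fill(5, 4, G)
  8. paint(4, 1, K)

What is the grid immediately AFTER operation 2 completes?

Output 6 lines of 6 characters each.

After op 1 fill(2,1,R) [20 cells changed]:
RRBWWY
RRBBBB
RRBBBB
RRBBBB
RRRRRR
RRRRRR
After op 2 fill(2,1,K) [20 cells changed]:
KKBWWY
KKBBBB
KKBBBB
KKBBBB
KKKKKK
KKKKKK

Answer: KKBWWY
KKBBBB
KKBBBB
KKBBBB
KKKKKK
KKKKKK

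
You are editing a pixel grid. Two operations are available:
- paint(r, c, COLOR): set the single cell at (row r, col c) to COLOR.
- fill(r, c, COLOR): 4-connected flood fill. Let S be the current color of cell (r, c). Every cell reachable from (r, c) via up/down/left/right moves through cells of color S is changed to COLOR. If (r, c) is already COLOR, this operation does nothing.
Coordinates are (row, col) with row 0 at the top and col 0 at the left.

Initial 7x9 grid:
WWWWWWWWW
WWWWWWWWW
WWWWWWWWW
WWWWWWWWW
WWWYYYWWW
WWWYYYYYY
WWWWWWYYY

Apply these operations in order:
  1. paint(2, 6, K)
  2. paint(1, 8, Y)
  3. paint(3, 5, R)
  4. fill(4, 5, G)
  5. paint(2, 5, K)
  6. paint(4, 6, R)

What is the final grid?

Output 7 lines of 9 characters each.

After op 1 paint(2,6,K):
WWWWWWWWW
WWWWWWWWW
WWWWWWKWW
WWWWWWWWW
WWWYYYWWW
WWWYYYYYY
WWWWWWYYY
After op 2 paint(1,8,Y):
WWWWWWWWW
WWWWWWWWY
WWWWWWKWW
WWWWWWWWW
WWWYYYWWW
WWWYYYYYY
WWWWWWYYY
After op 3 paint(3,5,R):
WWWWWWWWW
WWWWWWWWY
WWWWWWKWW
WWWWWRWWW
WWWYYYWWW
WWWYYYYYY
WWWWWWYYY
After op 4 fill(4,5,G) [12 cells changed]:
WWWWWWWWW
WWWWWWWWY
WWWWWWKWW
WWWWWRWWW
WWWGGGWWW
WWWGGGGGG
WWWWWWGGG
After op 5 paint(2,5,K):
WWWWWWWWW
WWWWWWWWY
WWWWWKKWW
WWWWWRWWW
WWWGGGWWW
WWWGGGGGG
WWWWWWGGG
After op 6 paint(4,6,R):
WWWWWWWWW
WWWWWWWWY
WWWWWKKWW
WWWWWRWWW
WWWGGGRWW
WWWGGGGGG
WWWWWWGGG

Answer: WWWWWWWWW
WWWWWWWWY
WWWWWKKWW
WWWWWRWWW
WWWGGGRWW
WWWGGGGGG
WWWWWWGGG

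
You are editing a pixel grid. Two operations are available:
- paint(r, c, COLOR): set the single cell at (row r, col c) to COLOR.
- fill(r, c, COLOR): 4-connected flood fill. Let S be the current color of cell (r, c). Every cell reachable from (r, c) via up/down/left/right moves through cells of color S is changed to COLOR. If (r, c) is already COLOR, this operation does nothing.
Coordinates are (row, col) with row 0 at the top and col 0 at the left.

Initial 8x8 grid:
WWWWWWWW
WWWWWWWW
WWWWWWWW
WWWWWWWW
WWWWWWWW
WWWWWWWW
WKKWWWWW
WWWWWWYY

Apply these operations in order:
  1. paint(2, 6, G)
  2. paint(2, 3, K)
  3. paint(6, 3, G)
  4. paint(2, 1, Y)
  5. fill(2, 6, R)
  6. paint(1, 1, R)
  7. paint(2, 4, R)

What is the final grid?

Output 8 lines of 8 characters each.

After op 1 paint(2,6,G):
WWWWWWWW
WWWWWWWW
WWWWWWGW
WWWWWWWW
WWWWWWWW
WWWWWWWW
WKKWWWWW
WWWWWWYY
After op 2 paint(2,3,K):
WWWWWWWW
WWWWWWWW
WWWKWWGW
WWWWWWWW
WWWWWWWW
WWWWWWWW
WKKWWWWW
WWWWWWYY
After op 3 paint(6,3,G):
WWWWWWWW
WWWWWWWW
WWWKWWGW
WWWWWWWW
WWWWWWWW
WWWWWWWW
WKKGWWWW
WWWWWWYY
After op 4 paint(2,1,Y):
WWWWWWWW
WWWWWWWW
WYWKWWGW
WWWWWWWW
WWWWWWWW
WWWWWWWW
WKKGWWWW
WWWWWWYY
After op 5 fill(2,6,R) [1 cells changed]:
WWWWWWWW
WWWWWWWW
WYWKWWRW
WWWWWWWW
WWWWWWWW
WWWWWWWW
WKKGWWWW
WWWWWWYY
After op 6 paint(1,1,R):
WWWWWWWW
WRWWWWWW
WYWKWWRW
WWWWWWWW
WWWWWWWW
WWWWWWWW
WKKGWWWW
WWWWWWYY
After op 7 paint(2,4,R):
WWWWWWWW
WRWWWWWW
WYWKRWRW
WWWWWWWW
WWWWWWWW
WWWWWWWW
WKKGWWWW
WWWWWWYY

Answer: WWWWWWWW
WRWWWWWW
WYWKRWRW
WWWWWWWW
WWWWWWWW
WWWWWWWW
WKKGWWWW
WWWWWWYY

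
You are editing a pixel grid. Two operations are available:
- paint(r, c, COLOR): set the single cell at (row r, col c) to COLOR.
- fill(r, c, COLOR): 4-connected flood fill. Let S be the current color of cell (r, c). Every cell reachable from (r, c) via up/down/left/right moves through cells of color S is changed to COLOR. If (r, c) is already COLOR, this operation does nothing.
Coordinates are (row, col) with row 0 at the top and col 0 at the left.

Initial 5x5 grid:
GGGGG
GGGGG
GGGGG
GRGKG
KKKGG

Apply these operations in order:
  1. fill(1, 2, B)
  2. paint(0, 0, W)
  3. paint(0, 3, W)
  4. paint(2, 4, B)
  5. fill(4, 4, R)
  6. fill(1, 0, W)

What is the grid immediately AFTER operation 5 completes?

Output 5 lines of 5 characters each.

After op 1 fill(1,2,B) [20 cells changed]:
BBBBB
BBBBB
BBBBB
BRBKB
KKKBB
After op 2 paint(0,0,W):
WBBBB
BBBBB
BBBBB
BRBKB
KKKBB
After op 3 paint(0,3,W):
WBBWB
BBBBB
BBBBB
BRBKB
KKKBB
After op 4 paint(2,4,B):
WBBWB
BBBBB
BBBBB
BRBKB
KKKBB
After op 5 fill(4,4,R) [18 cells changed]:
WRRWR
RRRRR
RRRRR
RRRKR
KKKRR

Answer: WRRWR
RRRRR
RRRRR
RRRKR
KKKRR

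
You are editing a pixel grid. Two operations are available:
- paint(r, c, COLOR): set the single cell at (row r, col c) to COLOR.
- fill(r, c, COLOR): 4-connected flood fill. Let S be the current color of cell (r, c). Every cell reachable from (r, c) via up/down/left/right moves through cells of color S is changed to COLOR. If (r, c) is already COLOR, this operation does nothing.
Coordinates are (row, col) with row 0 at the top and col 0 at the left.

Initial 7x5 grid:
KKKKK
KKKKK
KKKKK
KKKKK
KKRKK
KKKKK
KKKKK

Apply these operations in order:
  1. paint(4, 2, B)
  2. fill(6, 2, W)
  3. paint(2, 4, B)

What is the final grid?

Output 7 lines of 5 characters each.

After op 1 paint(4,2,B):
KKKKK
KKKKK
KKKKK
KKKKK
KKBKK
KKKKK
KKKKK
After op 2 fill(6,2,W) [34 cells changed]:
WWWWW
WWWWW
WWWWW
WWWWW
WWBWW
WWWWW
WWWWW
After op 3 paint(2,4,B):
WWWWW
WWWWW
WWWWB
WWWWW
WWBWW
WWWWW
WWWWW

Answer: WWWWW
WWWWW
WWWWB
WWWWW
WWBWW
WWWWW
WWWWW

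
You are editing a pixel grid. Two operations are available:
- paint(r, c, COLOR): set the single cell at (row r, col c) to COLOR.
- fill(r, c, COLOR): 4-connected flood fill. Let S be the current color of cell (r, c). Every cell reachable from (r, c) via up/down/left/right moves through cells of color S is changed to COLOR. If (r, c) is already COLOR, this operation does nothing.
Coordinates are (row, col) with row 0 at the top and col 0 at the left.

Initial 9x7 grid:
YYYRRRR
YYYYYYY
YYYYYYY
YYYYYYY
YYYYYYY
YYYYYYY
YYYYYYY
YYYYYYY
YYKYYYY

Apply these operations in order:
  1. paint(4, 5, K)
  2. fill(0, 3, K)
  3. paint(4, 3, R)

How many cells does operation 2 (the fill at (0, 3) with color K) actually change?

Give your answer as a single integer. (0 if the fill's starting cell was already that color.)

After op 1 paint(4,5,K):
YYYRRRR
YYYYYYY
YYYYYYY
YYYYYYY
YYYYYKY
YYYYYYY
YYYYYYY
YYYYYYY
YYKYYYY
After op 2 fill(0,3,K) [4 cells changed]:
YYYKKKK
YYYYYYY
YYYYYYY
YYYYYYY
YYYYYKY
YYYYYYY
YYYYYYY
YYYYYYY
YYKYYYY

Answer: 4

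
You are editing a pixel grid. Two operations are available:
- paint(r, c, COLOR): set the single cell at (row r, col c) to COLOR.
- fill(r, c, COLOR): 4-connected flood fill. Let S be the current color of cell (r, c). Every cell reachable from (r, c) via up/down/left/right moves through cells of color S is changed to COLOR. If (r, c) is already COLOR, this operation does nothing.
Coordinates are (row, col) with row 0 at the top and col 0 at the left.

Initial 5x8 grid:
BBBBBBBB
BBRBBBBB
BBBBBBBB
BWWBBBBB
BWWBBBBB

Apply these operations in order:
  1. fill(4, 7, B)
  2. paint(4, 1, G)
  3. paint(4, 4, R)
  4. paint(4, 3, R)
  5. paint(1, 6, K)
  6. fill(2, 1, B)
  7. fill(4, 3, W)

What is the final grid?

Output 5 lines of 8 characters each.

After op 1 fill(4,7,B) [0 cells changed]:
BBBBBBBB
BBRBBBBB
BBBBBBBB
BWWBBBBB
BWWBBBBB
After op 2 paint(4,1,G):
BBBBBBBB
BBRBBBBB
BBBBBBBB
BWWBBBBB
BGWBBBBB
After op 3 paint(4,4,R):
BBBBBBBB
BBRBBBBB
BBBBBBBB
BWWBBBBB
BGWBRBBB
After op 4 paint(4,3,R):
BBBBBBBB
BBRBBBBB
BBBBBBBB
BWWBBBBB
BGWRRBBB
After op 5 paint(1,6,K):
BBBBBBBB
BBRBBBKB
BBBBBBBB
BWWBBBBB
BGWRRBBB
After op 6 fill(2,1,B) [0 cells changed]:
BBBBBBBB
BBRBBBKB
BBBBBBBB
BWWBBBBB
BGWRRBBB
After op 7 fill(4,3,W) [2 cells changed]:
BBBBBBBB
BBRBBBKB
BBBBBBBB
BWWBBBBB
BGWWWBBB

Answer: BBBBBBBB
BBRBBBKB
BBBBBBBB
BWWBBBBB
BGWWWBBB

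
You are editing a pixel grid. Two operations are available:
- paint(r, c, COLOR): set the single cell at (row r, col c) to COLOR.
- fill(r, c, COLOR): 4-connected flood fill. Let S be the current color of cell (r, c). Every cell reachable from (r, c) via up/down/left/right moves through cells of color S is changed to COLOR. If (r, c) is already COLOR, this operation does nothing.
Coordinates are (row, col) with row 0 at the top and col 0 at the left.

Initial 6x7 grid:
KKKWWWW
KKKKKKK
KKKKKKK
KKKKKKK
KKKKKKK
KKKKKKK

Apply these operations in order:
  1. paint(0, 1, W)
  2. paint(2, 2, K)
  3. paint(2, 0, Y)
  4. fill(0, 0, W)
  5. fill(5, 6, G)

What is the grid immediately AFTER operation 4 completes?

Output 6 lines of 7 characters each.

Answer: WWWWWWW
WWWWWWW
YWWWWWW
WWWWWWW
WWWWWWW
WWWWWWW

Derivation:
After op 1 paint(0,1,W):
KWKWWWW
KKKKKKK
KKKKKKK
KKKKKKK
KKKKKKK
KKKKKKK
After op 2 paint(2,2,K):
KWKWWWW
KKKKKKK
KKKKKKK
KKKKKKK
KKKKKKK
KKKKKKK
After op 3 paint(2,0,Y):
KWKWWWW
KKKKKKK
YKKKKKK
KKKKKKK
KKKKKKK
KKKKKKK
After op 4 fill(0,0,W) [36 cells changed]:
WWWWWWW
WWWWWWW
YWWWWWW
WWWWWWW
WWWWWWW
WWWWWWW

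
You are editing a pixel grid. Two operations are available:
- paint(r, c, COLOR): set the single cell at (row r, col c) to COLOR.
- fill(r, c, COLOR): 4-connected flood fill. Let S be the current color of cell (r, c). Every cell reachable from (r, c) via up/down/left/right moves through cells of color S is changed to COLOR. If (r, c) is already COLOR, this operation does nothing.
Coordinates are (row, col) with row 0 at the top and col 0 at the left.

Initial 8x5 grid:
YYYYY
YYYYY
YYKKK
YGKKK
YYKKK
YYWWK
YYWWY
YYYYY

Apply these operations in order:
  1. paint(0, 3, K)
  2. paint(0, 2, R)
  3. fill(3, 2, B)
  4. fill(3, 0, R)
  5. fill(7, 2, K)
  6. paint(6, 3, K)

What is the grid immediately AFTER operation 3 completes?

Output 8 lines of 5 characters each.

Answer: YYRKY
YYYYY
YYBBB
YGBBB
YYBBB
YYWWB
YYWWY
YYYYY

Derivation:
After op 1 paint(0,3,K):
YYYKY
YYYYY
YYKKK
YGKKK
YYKKK
YYWWK
YYWWY
YYYYY
After op 2 paint(0,2,R):
YYRKY
YYYYY
YYKKK
YGKKK
YYKKK
YYWWK
YYWWY
YYYYY
After op 3 fill(3,2,B) [10 cells changed]:
YYRKY
YYYYY
YYBBB
YGBBB
YYBBB
YYWWB
YYWWY
YYYYY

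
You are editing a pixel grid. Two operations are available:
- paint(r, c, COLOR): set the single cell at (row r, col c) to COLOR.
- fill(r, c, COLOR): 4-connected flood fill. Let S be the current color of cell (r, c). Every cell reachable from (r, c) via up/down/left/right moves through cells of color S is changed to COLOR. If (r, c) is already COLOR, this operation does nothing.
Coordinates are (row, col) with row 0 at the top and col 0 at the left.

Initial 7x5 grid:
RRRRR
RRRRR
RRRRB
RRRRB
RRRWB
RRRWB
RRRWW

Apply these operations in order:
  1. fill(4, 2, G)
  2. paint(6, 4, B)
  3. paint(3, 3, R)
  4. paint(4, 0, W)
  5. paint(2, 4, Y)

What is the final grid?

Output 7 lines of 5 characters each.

Answer: GGGGG
GGGGG
GGGGY
GGGRB
WGGWB
GGGWB
GGGWB

Derivation:
After op 1 fill(4,2,G) [27 cells changed]:
GGGGG
GGGGG
GGGGB
GGGGB
GGGWB
GGGWB
GGGWW
After op 2 paint(6,4,B):
GGGGG
GGGGG
GGGGB
GGGGB
GGGWB
GGGWB
GGGWB
After op 3 paint(3,3,R):
GGGGG
GGGGG
GGGGB
GGGRB
GGGWB
GGGWB
GGGWB
After op 4 paint(4,0,W):
GGGGG
GGGGG
GGGGB
GGGRB
WGGWB
GGGWB
GGGWB
After op 5 paint(2,4,Y):
GGGGG
GGGGG
GGGGY
GGGRB
WGGWB
GGGWB
GGGWB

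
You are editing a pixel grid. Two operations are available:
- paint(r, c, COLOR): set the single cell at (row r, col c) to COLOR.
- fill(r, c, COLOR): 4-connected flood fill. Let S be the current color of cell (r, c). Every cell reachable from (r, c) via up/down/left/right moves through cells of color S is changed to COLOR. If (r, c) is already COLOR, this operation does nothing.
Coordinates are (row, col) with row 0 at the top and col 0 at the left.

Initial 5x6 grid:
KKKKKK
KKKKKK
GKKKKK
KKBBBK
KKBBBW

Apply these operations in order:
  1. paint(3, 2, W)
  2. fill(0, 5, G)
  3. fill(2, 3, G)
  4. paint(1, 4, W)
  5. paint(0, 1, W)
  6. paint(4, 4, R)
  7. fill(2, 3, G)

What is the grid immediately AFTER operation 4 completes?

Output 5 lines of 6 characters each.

After op 1 paint(3,2,W):
KKKKKK
KKKKKK
GKKKKK
KKWBBK
KKBBBW
After op 2 fill(0,5,G) [22 cells changed]:
GGGGGG
GGGGGG
GGGGGG
GGWBBG
GGBBBW
After op 3 fill(2,3,G) [0 cells changed]:
GGGGGG
GGGGGG
GGGGGG
GGWBBG
GGBBBW
After op 4 paint(1,4,W):
GGGGGG
GGGGWG
GGGGGG
GGWBBG
GGBBBW

Answer: GGGGGG
GGGGWG
GGGGGG
GGWBBG
GGBBBW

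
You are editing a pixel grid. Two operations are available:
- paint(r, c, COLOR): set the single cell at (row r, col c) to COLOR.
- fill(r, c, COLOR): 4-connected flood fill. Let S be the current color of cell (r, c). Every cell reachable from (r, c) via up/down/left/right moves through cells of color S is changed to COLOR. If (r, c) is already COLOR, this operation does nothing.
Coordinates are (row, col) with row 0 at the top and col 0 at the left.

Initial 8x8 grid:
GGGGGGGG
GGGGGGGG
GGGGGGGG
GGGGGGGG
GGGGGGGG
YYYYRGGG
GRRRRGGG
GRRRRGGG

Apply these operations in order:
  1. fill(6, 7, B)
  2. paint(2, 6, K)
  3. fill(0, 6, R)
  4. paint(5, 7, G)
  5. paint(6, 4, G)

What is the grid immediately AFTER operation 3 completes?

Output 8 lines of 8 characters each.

Answer: RRRRRRRR
RRRRRRRR
RRRRRRKR
RRRRRRRR
RRRRRRRR
YYYYRRRR
GRRRRRRR
GRRRRRRR

Derivation:
After op 1 fill(6,7,B) [49 cells changed]:
BBBBBBBB
BBBBBBBB
BBBBBBBB
BBBBBBBB
BBBBBBBB
YYYYRBBB
GRRRRBBB
GRRRRBBB
After op 2 paint(2,6,K):
BBBBBBBB
BBBBBBBB
BBBBBBKB
BBBBBBBB
BBBBBBBB
YYYYRBBB
GRRRRBBB
GRRRRBBB
After op 3 fill(0,6,R) [48 cells changed]:
RRRRRRRR
RRRRRRRR
RRRRRRKR
RRRRRRRR
RRRRRRRR
YYYYRRRR
GRRRRRRR
GRRRRRRR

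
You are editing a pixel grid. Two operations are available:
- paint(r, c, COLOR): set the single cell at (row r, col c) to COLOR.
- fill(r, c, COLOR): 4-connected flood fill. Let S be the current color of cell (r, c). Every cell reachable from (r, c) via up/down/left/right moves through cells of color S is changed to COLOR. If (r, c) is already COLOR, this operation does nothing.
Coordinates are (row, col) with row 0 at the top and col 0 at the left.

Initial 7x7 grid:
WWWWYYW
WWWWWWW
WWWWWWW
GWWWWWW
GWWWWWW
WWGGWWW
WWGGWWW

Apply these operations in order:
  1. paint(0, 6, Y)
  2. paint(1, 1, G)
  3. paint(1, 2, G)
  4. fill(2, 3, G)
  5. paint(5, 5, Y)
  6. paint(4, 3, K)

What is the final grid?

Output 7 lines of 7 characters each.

Answer: GGGGYYY
GGGGGGG
GGGGGGG
GGGGGGG
GGGKGGG
GGGGGYG
GGGGGGG

Derivation:
After op 1 paint(0,6,Y):
WWWWYYY
WWWWWWW
WWWWWWW
GWWWWWW
GWWWWWW
WWGGWWW
WWGGWWW
After op 2 paint(1,1,G):
WWWWYYY
WGWWWWW
WWWWWWW
GWWWWWW
GWWWWWW
WWGGWWW
WWGGWWW
After op 3 paint(1,2,G):
WWWWYYY
WGGWWWW
WWWWWWW
GWWWWWW
GWWWWWW
WWGGWWW
WWGGWWW
After op 4 fill(2,3,G) [38 cells changed]:
GGGGYYY
GGGGGGG
GGGGGGG
GGGGGGG
GGGGGGG
GGGGGGG
GGGGGGG
After op 5 paint(5,5,Y):
GGGGYYY
GGGGGGG
GGGGGGG
GGGGGGG
GGGGGGG
GGGGGYG
GGGGGGG
After op 6 paint(4,3,K):
GGGGYYY
GGGGGGG
GGGGGGG
GGGGGGG
GGGKGGG
GGGGGYG
GGGGGGG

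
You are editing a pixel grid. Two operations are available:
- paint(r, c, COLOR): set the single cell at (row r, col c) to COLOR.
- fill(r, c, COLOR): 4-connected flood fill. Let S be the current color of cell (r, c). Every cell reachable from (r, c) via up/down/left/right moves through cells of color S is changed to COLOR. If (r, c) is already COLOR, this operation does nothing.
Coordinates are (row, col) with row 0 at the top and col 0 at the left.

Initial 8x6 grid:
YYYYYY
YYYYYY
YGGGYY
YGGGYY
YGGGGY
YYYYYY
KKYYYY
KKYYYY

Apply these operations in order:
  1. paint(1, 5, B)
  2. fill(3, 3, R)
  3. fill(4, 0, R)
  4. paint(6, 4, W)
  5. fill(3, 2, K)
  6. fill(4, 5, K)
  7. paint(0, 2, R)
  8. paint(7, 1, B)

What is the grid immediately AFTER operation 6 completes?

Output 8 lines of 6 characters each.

Answer: KKKKKK
KKKKKB
KKKKKK
KKKKKK
KKKKKK
KKKKKK
KKKKWK
KKKKKK

Derivation:
After op 1 paint(1,5,B):
YYYYYY
YYYYYB
YGGGYY
YGGGYY
YGGGGY
YYYYYY
KKYYYY
KKYYYY
After op 2 fill(3,3,R) [10 cells changed]:
YYYYYY
YYYYYB
YRRRYY
YRRRYY
YRRRRY
YYYYYY
KKYYYY
KKYYYY
After op 3 fill(4,0,R) [33 cells changed]:
RRRRRR
RRRRRB
RRRRRR
RRRRRR
RRRRRR
RRRRRR
KKRRRR
KKRRRR
After op 4 paint(6,4,W):
RRRRRR
RRRRRB
RRRRRR
RRRRRR
RRRRRR
RRRRRR
KKRRWR
KKRRRR
After op 5 fill(3,2,K) [42 cells changed]:
KKKKKK
KKKKKB
KKKKKK
KKKKKK
KKKKKK
KKKKKK
KKKKWK
KKKKKK
After op 6 fill(4,5,K) [0 cells changed]:
KKKKKK
KKKKKB
KKKKKK
KKKKKK
KKKKKK
KKKKKK
KKKKWK
KKKKKK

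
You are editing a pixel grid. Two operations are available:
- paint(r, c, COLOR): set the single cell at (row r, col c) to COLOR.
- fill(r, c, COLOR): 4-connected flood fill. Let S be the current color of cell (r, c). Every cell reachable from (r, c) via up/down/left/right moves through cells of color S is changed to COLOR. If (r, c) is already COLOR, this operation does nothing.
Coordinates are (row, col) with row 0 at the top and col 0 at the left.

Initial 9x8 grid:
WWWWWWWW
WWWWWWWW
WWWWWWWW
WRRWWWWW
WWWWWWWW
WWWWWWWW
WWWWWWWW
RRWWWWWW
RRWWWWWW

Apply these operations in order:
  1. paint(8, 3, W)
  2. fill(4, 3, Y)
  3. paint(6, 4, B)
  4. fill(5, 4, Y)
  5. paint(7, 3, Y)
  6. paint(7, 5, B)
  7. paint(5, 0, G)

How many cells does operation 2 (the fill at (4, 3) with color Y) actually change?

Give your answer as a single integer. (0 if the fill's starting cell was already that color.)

After op 1 paint(8,3,W):
WWWWWWWW
WWWWWWWW
WWWWWWWW
WRRWWWWW
WWWWWWWW
WWWWWWWW
WWWWWWWW
RRWWWWWW
RRWWWWWW
After op 2 fill(4,3,Y) [66 cells changed]:
YYYYYYYY
YYYYYYYY
YYYYYYYY
YRRYYYYY
YYYYYYYY
YYYYYYYY
YYYYYYYY
RRYYYYYY
RRYYYYYY

Answer: 66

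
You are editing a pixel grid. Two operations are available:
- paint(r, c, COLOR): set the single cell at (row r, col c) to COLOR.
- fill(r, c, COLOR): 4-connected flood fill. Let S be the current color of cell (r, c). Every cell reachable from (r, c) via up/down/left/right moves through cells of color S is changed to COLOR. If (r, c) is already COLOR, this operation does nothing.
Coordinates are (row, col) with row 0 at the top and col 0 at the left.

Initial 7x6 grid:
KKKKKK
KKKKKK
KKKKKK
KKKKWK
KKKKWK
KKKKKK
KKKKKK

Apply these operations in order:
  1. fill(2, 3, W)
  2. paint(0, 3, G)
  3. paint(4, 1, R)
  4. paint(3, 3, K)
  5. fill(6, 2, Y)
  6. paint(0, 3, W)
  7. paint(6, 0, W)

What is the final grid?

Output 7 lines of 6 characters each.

After op 1 fill(2,3,W) [40 cells changed]:
WWWWWW
WWWWWW
WWWWWW
WWWWWW
WWWWWW
WWWWWW
WWWWWW
After op 2 paint(0,3,G):
WWWGWW
WWWWWW
WWWWWW
WWWWWW
WWWWWW
WWWWWW
WWWWWW
After op 3 paint(4,1,R):
WWWGWW
WWWWWW
WWWWWW
WWWWWW
WRWWWW
WWWWWW
WWWWWW
After op 4 paint(3,3,K):
WWWGWW
WWWWWW
WWWWWW
WWWKWW
WRWWWW
WWWWWW
WWWWWW
After op 5 fill(6,2,Y) [39 cells changed]:
YYYGYY
YYYYYY
YYYYYY
YYYKYY
YRYYYY
YYYYYY
YYYYYY
After op 6 paint(0,3,W):
YYYWYY
YYYYYY
YYYYYY
YYYKYY
YRYYYY
YYYYYY
YYYYYY
After op 7 paint(6,0,W):
YYYWYY
YYYYYY
YYYYYY
YYYKYY
YRYYYY
YYYYYY
WYYYYY

Answer: YYYWYY
YYYYYY
YYYYYY
YYYKYY
YRYYYY
YYYYYY
WYYYYY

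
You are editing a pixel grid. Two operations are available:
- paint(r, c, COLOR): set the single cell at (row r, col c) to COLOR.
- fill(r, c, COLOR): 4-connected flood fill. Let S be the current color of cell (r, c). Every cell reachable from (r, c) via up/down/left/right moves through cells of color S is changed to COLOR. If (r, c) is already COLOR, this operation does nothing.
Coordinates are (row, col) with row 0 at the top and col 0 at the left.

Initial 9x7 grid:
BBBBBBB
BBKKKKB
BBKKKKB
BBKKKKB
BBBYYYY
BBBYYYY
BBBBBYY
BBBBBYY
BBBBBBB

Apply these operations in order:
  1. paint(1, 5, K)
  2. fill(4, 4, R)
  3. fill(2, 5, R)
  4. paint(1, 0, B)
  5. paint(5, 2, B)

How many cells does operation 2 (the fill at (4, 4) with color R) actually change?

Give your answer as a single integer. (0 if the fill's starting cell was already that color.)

Answer: 12

Derivation:
After op 1 paint(1,5,K):
BBBBBBB
BBKKKKB
BBKKKKB
BBKKKKB
BBBYYYY
BBBYYYY
BBBBBYY
BBBBBYY
BBBBBBB
After op 2 fill(4,4,R) [12 cells changed]:
BBBBBBB
BBKKKKB
BBKKKKB
BBKKKKB
BBBRRRR
BBBRRRR
BBBBBRR
BBBBBRR
BBBBBBB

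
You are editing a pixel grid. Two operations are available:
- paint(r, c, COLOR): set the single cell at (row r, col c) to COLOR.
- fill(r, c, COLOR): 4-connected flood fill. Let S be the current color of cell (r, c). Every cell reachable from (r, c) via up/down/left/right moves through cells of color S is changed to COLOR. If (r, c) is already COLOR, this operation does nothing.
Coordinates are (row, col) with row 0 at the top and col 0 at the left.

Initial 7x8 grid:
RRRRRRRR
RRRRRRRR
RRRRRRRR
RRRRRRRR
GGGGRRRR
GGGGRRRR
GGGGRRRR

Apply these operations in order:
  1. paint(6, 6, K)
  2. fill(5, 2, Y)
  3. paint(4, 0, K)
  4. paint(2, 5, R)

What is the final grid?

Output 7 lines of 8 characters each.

After op 1 paint(6,6,K):
RRRRRRRR
RRRRRRRR
RRRRRRRR
RRRRRRRR
GGGGRRRR
GGGGRRRR
GGGGRRKR
After op 2 fill(5,2,Y) [12 cells changed]:
RRRRRRRR
RRRRRRRR
RRRRRRRR
RRRRRRRR
YYYYRRRR
YYYYRRRR
YYYYRRKR
After op 3 paint(4,0,K):
RRRRRRRR
RRRRRRRR
RRRRRRRR
RRRRRRRR
KYYYRRRR
YYYYRRRR
YYYYRRKR
After op 4 paint(2,5,R):
RRRRRRRR
RRRRRRRR
RRRRRRRR
RRRRRRRR
KYYYRRRR
YYYYRRRR
YYYYRRKR

Answer: RRRRRRRR
RRRRRRRR
RRRRRRRR
RRRRRRRR
KYYYRRRR
YYYYRRRR
YYYYRRKR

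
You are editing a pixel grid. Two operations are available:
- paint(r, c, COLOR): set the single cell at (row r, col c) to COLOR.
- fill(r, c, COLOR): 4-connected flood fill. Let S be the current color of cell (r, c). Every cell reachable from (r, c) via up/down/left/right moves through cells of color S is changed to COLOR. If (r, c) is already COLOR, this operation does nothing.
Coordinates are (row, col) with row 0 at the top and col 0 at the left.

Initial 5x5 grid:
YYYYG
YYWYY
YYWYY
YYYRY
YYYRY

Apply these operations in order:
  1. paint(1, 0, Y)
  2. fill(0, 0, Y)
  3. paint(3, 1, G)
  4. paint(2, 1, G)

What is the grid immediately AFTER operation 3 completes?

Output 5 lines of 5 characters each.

Answer: YYYYG
YYWYY
YYWYY
YGYRY
YYYRY

Derivation:
After op 1 paint(1,0,Y):
YYYYG
YYWYY
YYWYY
YYYRY
YYYRY
After op 2 fill(0,0,Y) [0 cells changed]:
YYYYG
YYWYY
YYWYY
YYYRY
YYYRY
After op 3 paint(3,1,G):
YYYYG
YYWYY
YYWYY
YGYRY
YYYRY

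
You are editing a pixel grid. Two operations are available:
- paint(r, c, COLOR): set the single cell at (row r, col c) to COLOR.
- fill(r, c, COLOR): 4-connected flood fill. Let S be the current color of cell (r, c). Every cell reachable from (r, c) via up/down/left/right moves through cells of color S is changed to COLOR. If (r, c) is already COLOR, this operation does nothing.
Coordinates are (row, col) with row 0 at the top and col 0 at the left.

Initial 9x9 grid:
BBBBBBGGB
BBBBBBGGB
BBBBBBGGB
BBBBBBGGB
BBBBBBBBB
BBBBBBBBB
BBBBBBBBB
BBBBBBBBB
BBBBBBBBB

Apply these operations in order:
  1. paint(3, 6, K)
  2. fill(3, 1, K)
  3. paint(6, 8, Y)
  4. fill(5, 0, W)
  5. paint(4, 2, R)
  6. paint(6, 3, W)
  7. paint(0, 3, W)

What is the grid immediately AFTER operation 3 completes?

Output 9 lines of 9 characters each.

Answer: KKKKKKGGK
KKKKKKGGK
KKKKKKGGK
KKKKKKKGK
KKKKKKKKK
KKKKKKKKK
KKKKKKKKY
KKKKKKKKK
KKKKKKKKK

Derivation:
After op 1 paint(3,6,K):
BBBBBBGGB
BBBBBBGGB
BBBBBBGGB
BBBBBBKGB
BBBBBBBBB
BBBBBBBBB
BBBBBBBBB
BBBBBBBBB
BBBBBBBBB
After op 2 fill(3,1,K) [73 cells changed]:
KKKKKKGGK
KKKKKKGGK
KKKKKKGGK
KKKKKKKGK
KKKKKKKKK
KKKKKKKKK
KKKKKKKKK
KKKKKKKKK
KKKKKKKKK
After op 3 paint(6,8,Y):
KKKKKKGGK
KKKKKKGGK
KKKKKKGGK
KKKKKKKGK
KKKKKKKKK
KKKKKKKKK
KKKKKKKKY
KKKKKKKKK
KKKKKKKKK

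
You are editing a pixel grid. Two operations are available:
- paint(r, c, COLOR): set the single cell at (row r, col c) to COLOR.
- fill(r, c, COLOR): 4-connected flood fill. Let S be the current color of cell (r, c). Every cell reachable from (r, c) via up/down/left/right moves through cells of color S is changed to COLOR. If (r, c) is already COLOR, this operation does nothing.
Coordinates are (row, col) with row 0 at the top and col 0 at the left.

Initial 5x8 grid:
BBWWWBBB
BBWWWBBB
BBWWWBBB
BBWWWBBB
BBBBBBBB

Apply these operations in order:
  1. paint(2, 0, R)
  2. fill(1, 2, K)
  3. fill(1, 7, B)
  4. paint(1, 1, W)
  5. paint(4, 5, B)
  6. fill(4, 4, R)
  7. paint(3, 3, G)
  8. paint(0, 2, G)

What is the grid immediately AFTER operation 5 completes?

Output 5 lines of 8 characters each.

After op 1 paint(2,0,R):
BBWWWBBB
BBWWWBBB
RBWWWBBB
BBWWWBBB
BBBBBBBB
After op 2 fill(1,2,K) [12 cells changed]:
BBKKKBBB
BBKKKBBB
RBKKKBBB
BBKKKBBB
BBBBBBBB
After op 3 fill(1,7,B) [0 cells changed]:
BBKKKBBB
BBKKKBBB
RBKKKBBB
BBKKKBBB
BBBBBBBB
After op 4 paint(1,1,W):
BBKKKBBB
BWKKKBBB
RBKKKBBB
BBKKKBBB
BBBBBBBB
After op 5 paint(4,5,B):
BBKKKBBB
BWKKKBBB
RBKKKBBB
BBKKKBBB
BBBBBBBB

Answer: BBKKKBBB
BWKKKBBB
RBKKKBBB
BBKKKBBB
BBBBBBBB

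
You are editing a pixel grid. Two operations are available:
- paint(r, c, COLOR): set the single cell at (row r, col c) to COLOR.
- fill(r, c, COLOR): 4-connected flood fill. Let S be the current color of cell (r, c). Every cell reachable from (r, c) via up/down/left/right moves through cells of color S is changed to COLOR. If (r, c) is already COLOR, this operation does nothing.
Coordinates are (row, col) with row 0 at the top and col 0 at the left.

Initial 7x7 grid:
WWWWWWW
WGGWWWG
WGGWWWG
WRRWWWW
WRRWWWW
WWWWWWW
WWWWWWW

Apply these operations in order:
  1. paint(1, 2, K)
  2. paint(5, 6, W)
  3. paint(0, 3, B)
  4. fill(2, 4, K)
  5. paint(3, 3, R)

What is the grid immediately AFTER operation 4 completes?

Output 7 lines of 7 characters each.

After op 1 paint(1,2,K):
WWWWWWW
WGKWWWG
WGGWWWG
WRRWWWW
WRRWWWW
WWWWWWW
WWWWWWW
After op 2 paint(5,6,W):
WWWWWWW
WGKWWWG
WGGWWWG
WRRWWWW
WRRWWWW
WWWWWWW
WWWWWWW
After op 3 paint(0,3,B):
WWWBWWW
WGKWWWG
WGGWWWG
WRRWWWW
WRRWWWW
WWWWWWW
WWWWWWW
After op 4 fill(2,4,K) [38 cells changed]:
KKKBKKK
KGKKKKG
KGGKKKG
KRRKKKK
KRRKKKK
KKKKKKK
KKKKKKK

Answer: KKKBKKK
KGKKKKG
KGGKKKG
KRRKKKK
KRRKKKK
KKKKKKK
KKKKKKK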